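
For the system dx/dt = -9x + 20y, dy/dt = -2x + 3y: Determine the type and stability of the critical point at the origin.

stable spiral

A = [[-9,20],[-2,3]]; det(A-λI) = λ^2 + 6λ + 13.
λ = -3 ± 2i: negative real part.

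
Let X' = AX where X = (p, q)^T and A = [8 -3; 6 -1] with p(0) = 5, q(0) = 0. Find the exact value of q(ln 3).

A = [[8,-3],[6,-1]]; eigenvalues λ = 2, 5.
Eigenvectors: (-1,-2) for λ=2, (-1,-1) for λ=5.
From the initial condition, c_1 = 5, c_2 = -10.
q(ln 3) = (5)(3^2)(-2) + (-10)(3^5)(-1) = 2340.

2340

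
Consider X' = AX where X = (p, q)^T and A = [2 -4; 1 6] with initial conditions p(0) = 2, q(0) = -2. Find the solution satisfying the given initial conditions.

Coefficient matrix A = [[2, -4], [1, 6]].
Characteristic polynomial det(A - λI) = λ^2 - 8λ + 16 = 0.
Single eigenvalue λ = 4 with algebraic multiplicity 2.
Eigenvector v = (-2,1); generalized eigenvector w with (A-λI)w=v is (3,-1).
General solution: e^(4t)[K_1·v + K_2·(t·v + w)].
Applying p(0)=2, q(0)=-2 gives K_1=-4, K_2=-2.

p(t) = 4te^(4t) + 2e^(4t), q(t) = -2te^(4t) - 2e^(4t)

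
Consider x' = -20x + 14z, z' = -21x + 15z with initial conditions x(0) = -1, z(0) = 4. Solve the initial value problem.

x(t) = 10e^(t) - 11e^(-6t), z(t) = 15e^(t) - 11e^(-6t)

Coefficient matrix A = [[-20, 14], [-21, 15]].
Characteristic polynomial det(A - λI) = λ^2 + 5λ - 6 = 0.
Eigenvalues λ = -6, 1.
For λ=-6: (A-λI) row 1 is [-14, 14], so an eigenvector is (-1, -1).
For λ=1: (A-λI) row 1 is [-21, 14], so an eigenvector is (2, 3).
General solution: C_1e^(-6t)(-1,-1) + C_2e^(t)(2,3).
Applying x(0)=-1, z(0)=4 gives C_1=11, C_2=5.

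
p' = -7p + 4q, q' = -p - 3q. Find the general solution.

Coefficient matrix A = [[-7, 4], [-1, -3]].
Characteristic polynomial det(A - λI) = λ^2 + 10λ + 25 = 0.
Single eigenvalue λ = -5 with algebraic multiplicity 2.
Eigenvector v = (-2,-1); generalized eigenvector w with (A-λI)w=v is (3,1).
General solution: e^(-5t)[K_1·v + K_2·(t·v + w)].

p(t) = -2K_1e^(-5t) - 2K_2te^(-5t) + 3K_2e^(-5t), q(t) = -K_1e^(-5t) - K_2te^(-5t) + K_2e^(-5t)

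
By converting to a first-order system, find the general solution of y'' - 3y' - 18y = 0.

y(t) = K_1e^(6t) + K_2e^(-3t)

Let x_1 = y, x_2 = y'. Then x_1' = x_2 and x_2' = 18x_1 + 3x_2.
A = [[0,1],[18,3]]; det(A-λI) = λ^2 - 3λ - 18.
Eigenvalues λ = 6, -3 with eigenvectors (1,6), (1,-3).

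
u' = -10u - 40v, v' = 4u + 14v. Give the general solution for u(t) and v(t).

u(t) = -3c_1e^(2t)sin(4t) + c_1e^(2t)cos(4t) + c_2e^(2t)sin(4t) + 3c_2e^(2t)cos(4t), v(t) = c_1e^(2t)sin(4t) - c_2e^(2t)cos(4t)

Coefficient matrix A = [[-10, -40], [4, 14]].
Characteristic polynomial det(A - λI) = λ^2 - 4λ + 20 = 0.
Eigenvalues λ = 2 ± 4i (complex conjugate pair).
For λ=2+4i: an eigenvector is (1,0) - i(-3,1) = (1 + 3i, 0 - i).
A real fundamental pair from Re and Im of e^((2+4i)t)v: X_1 = e^(2t)(cos(4t)·(1,0) + sin(4t)·(-3,1)), X_2 = e^(2t)(sin(4t)·(1,0) - cos(4t)·(-3,1)).
General solution: c_1X_1 + c_2X_2.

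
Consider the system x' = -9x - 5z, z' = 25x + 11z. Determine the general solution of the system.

x(t) = C_1e^(t)sin(5t) - C_2e^(t)cos(5t), z(t) = -2C_1e^(t)sin(5t) - C_1e^(t)cos(5t) - C_2e^(t)sin(5t) + 2C_2e^(t)cos(5t)

Coefficient matrix A = [[-9, -5], [25, 11]].
Characteristic polynomial det(A - λI) = λ^2 - 2λ + 26 = 0.
Eigenvalues λ = 1 ± 5i (complex conjugate pair).
For λ=1+5i: an eigenvector is (0,-1) - i(1,-2) = (0 - i, -1 + 2i).
A real fundamental pair from Re and Im of e^((1+5i)t)v: X_1 = e^(t)(cos(5t)·(0,-1) + sin(5t)·(1,-2)), X_2 = e^(t)(sin(5t)·(0,-1) - cos(5t)·(1,-2)).
General solution: C_1X_1 + C_2X_2.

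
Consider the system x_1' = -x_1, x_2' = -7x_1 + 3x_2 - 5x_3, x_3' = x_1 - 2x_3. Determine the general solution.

x_1(t) = K_1e^(-t), x_2(t) = 3K_1e^(-t) + K_2e^(-2t) + K_3e^(3t), x_3(t) = K_1e^(-t) + K_2e^(-2t)

Coefficient matrix A = [[-1, 0, 0], [-7, 3, -5], [1, 0, -2]].
det(A - λI) = 0 gives eigenvalues λ = -1, -2, 3.
For λ=-1: eigenvector (1,3,1).
For λ=-2: eigenvector (0,1,1).
For λ=3: eigenvector (0,1,0).
General solution: K_1e^(-t)(1,3,1) + K_2e^(-2t)(0,1,1) + K_3e^(3t)(0,1,0).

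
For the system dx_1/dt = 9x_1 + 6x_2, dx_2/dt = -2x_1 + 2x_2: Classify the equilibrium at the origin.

unstable node

A = [[9,6],[-2,2]]; det(A-λI) = λ^2 - 11λ + 30.
λ = 6, 5: both positive.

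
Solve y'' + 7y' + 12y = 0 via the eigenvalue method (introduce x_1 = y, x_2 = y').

Let x_1 = y, x_2 = y'. Then x_1' = x_2 and x_2' = -12x_1 - 7x_2.
A = [[0,1],[-12,-7]]; det(A-λI) = λ^2 + 7λ + 12.
Eigenvalues λ = -3, -4 with eigenvectors (1,-3), (1,-4).

y(t) = C_1e^(-3t) + C_2e^(-4t)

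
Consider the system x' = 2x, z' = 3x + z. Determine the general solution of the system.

Coefficient matrix A = [[2, 0], [3, 1]].
Characteristic polynomial det(A - λI) = λ^2 - 3λ + 2 = 0.
Eigenvalues λ = 2, 1.
For λ=2: (A-λI) row 2 is [3, -1], so an eigenvector is (1, 3).
For λ=1: (A-λI) row 1 is [1, 0], so an eigenvector is (0, 1).
General solution: K_1e^(2t)(1,3) + K_2e^(t)(0,1).

x(t) = K_1e^(2t), z(t) = 3K_1e^(2t) + K_2e^(t)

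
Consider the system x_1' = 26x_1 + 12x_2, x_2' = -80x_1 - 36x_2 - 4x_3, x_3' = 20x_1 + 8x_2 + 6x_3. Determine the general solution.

x_1(t) = 6K_1e^(-2t) - 2K_2e^(-4t) - K_3e^(2t), x_2(t) = -14K_1e^(-2t) + 5K_2e^(-4t) + 2K_3e^(2t), x_3(t) = -K_1e^(-2t) + K_3e^(2t)

Coefficient matrix A = [[26, 12, 0], [-80, -36, -4], [20, 8, 6]].
det(A - λI) = 0 gives eigenvalues λ = -2, -4, 2.
For λ=-2: eigenvector (6,-14,-1).
For λ=-4: eigenvector (-2,5,0).
For λ=2: eigenvector (-1,2,1).
General solution: K_1e^(-2t)(6,-14,-1) + K_2e^(-4t)(-2,5,0) + K_3e^(2t)(-1,2,1).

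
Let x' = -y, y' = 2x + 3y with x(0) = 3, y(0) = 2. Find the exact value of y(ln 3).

66

A = [[0,-1],[2,3]]; eigenvalues λ = 1, 2.
Eigenvectors: (1,-1) for λ=1, (1,-2) for λ=2.
From the initial condition, c_1 = 8, c_2 = -5.
y(ln 3) = (8)(3^1)(-1) + (-5)(3^2)(-2) = 66.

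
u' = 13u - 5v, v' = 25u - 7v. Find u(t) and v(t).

Coefficient matrix A = [[13, -5], [25, -7]].
Characteristic polynomial det(A - λI) = λ^2 - 6λ + 34 = 0.
Eigenvalues λ = 3 ± 5i (complex conjugate pair).
For λ=3+5i: an eigenvector is (0,-1) - i(1,2) = (0 - i, -1 - 2i).
A real fundamental pair from Re and Im of e^((3+5i)t)v: X_1 = e^(3t)(cos(5t)·(0,-1) + sin(5t)·(1,2)), X_2 = e^(3t)(sin(5t)·(0,-1) - cos(5t)·(1,2)).
General solution: C_1X_1 + C_2X_2.

u(t) = C_1e^(3t)sin(5t) - C_2e^(3t)cos(5t), v(t) = 2C_1e^(3t)sin(5t) - C_1e^(3t)cos(5t) - C_2e^(3t)sin(5t) - 2C_2e^(3t)cos(5t)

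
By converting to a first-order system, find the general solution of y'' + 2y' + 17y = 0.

y(t) = c_1e^(-t)cos(4t) + c_2e^(-t)sin(4t)

Let x_1 = y, x_2 = y'. Then x_1' = x_2 and x_2' = -17x_1 - 2x_2.
A = [[0,1],[-17,-2]]; det(A-λI) = λ^2 + 2λ + 17.
Eigenvalues λ = -1 ± 4i.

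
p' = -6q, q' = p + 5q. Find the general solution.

p(t) = -3C_1e^(2t) + 2C_2e^(3t), q(t) = C_1e^(2t) - C_2e^(3t)

Coefficient matrix A = [[0, -6], [1, 5]].
Characteristic polynomial det(A - λI) = λ^2 - 5λ + 6 = 0.
Eigenvalues λ = 2, 3.
For λ=2: (A-λI) row 1 is [-2, -6], so an eigenvector is (-3, 1).
For λ=3: (A-λI) row 1 is [-3, -6], so an eigenvector is (2, -1).
General solution: C_1e^(2t)(-3,1) + C_2e^(3t)(2,-1).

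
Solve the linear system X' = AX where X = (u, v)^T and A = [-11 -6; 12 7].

Coefficient matrix A = [[-11, -6], [12, 7]].
Characteristic polynomial det(A - λI) = λ^2 + 4λ - 5 = 0.
Eigenvalues λ = 1, -5.
For λ=1: (A-λI) row 1 is [-12, -6], so an eigenvector is (1, -2).
For λ=-5: (A-λI) row 1 is [-6, -6], so an eigenvector is (-1, 1).
General solution: c_1e^(t)(1,-2) + c_2e^(-5t)(-1,1).

u(t) = c_1e^(t) - c_2e^(-5t), v(t) = -2c_1e^(t) + c_2e^(-5t)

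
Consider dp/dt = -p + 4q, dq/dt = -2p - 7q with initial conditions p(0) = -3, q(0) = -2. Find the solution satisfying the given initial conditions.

p(t) = -10e^(-3t) + 7e^(-5t), q(t) = 5e^(-3t) - 7e^(-5t)

Coefficient matrix A = [[-1, 4], [-2, -7]].
Characteristic polynomial det(A - λI) = λ^2 + 8λ + 15 = 0.
Eigenvalues λ = -3, -5.
For λ=-3: (A-λI) row 1 is [2, 4], so an eigenvector is (2, -1).
For λ=-5: (A-λI) row 1 is [4, 4], so an eigenvector is (-1, 1).
General solution: K_1e^(-3t)(2,-1) + K_2e^(-5t)(-1,1).
Applying p(0)=-3, q(0)=-2 gives K_1=-5, K_2=-7.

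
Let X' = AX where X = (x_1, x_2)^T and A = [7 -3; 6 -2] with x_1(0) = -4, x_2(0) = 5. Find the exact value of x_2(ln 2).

-172

A = [[7,-3],[6,-2]]; eigenvalues λ = 1, 4.
Eigenvectors: (1,2) for λ=1, (1,1) for λ=4.
From the initial condition, c_1 = 9, c_2 = -13.
x_2(ln 2) = (9)(2^1)(2) + (-13)(2^4)(1) = -172.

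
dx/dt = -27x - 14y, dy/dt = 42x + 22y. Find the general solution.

x(t) = 2C_1e^(-6t) - C_2e^(t), y(t) = -3C_1e^(-6t) + 2C_2e^(t)

Coefficient matrix A = [[-27, -14], [42, 22]].
Characteristic polynomial det(A - λI) = λ^2 + 5λ - 6 = 0.
Eigenvalues λ = -6, 1.
For λ=-6: (A-λI) row 1 is [-21, -14], so an eigenvector is (2, -3).
For λ=1: (A-λI) row 1 is [-28, -14], so an eigenvector is (-1, 2).
General solution: C_1e^(-6t)(2,-3) + C_2e^(t)(-1,2).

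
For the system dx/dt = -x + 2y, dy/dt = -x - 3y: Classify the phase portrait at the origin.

stable spiral

A = [[-1,2],[-1,-3]]; det(A-λI) = λ^2 + 4λ + 5.
λ = -2 ± i: negative real part.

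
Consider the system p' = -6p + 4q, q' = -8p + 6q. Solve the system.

p(t) = -K_1e^(-2t) - K_2e^(2t), q(t) = -K_1e^(-2t) - 2K_2e^(2t)

Coefficient matrix A = [[-6, 4], [-8, 6]].
Characteristic polynomial det(A - λI) = λ^2 - 4 = 0.
Eigenvalues λ = -2, 2.
For λ=-2: (A-λI) row 1 is [-4, 4], so an eigenvector is (-1, -1).
For λ=2: (A-λI) row 1 is [-8, 4], so an eigenvector is (-1, -2).
General solution: K_1e^(-2t)(-1,-1) + K_2e^(2t)(-1,-2).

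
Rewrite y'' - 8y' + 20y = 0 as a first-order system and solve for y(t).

Let x_1 = y, x_2 = y'. Then x_1' = x_2 and x_2' = -20x_1 + 8x_2.
A = [[0,1],[-20,8]]; det(A-λI) = λ^2 - 8λ + 20.
Eigenvalues λ = 4 ± 2i.

y(t) = C_1e^(4t)cos(2t) + C_2e^(4t)sin(2t)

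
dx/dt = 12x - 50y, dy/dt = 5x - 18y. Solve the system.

x(t) = K_1e^(-3t)sin(5t) - 3K_1e^(-3t)cos(5t) - 3K_2e^(-3t)sin(5t) - K_2e^(-3t)cos(5t), y(t) = -K_1e^(-3t)cos(5t) - K_2e^(-3t)sin(5t)

Coefficient matrix A = [[12, -50], [5, -18]].
Characteristic polynomial det(A - λI) = λ^2 + 6λ + 34 = 0.
Eigenvalues λ = -3 ± 5i (complex conjugate pair).
For λ=-3+5i: an eigenvector is (-3,-1) - i(1,0) = (-3 - i, -1).
A real fundamental pair from Re and Im of e^((-3+5i)t)v: X_1 = e^(-3t)(cos(5t)·(-3,-1) + sin(5t)·(1,0)), X_2 = e^(-3t)(sin(5t)·(-3,-1) - cos(5t)·(1,0)).
General solution: K_1X_1 + K_2X_2.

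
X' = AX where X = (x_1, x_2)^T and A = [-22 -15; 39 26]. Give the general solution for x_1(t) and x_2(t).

Coefficient matrix A = [[-22, -15], [39, 26]].
Characteristic polynomial det(A - λI) = λ^2 - 4λ + 13 = 0.
Eigenvalues λ = 2 ± 3i (complex conjugate pair).
For λ=2+3i: an eigenvector is (1,-2) - i(2,-3) = (1 - 2i, -2 + 3i).
A real fundamental pair from Re and Im of e^((2+3i)t)v: X_1 = e^(2t)(cos(3t)·(1,-2) + sin(3t)·(2,-3)), X_2 = e^(2t)(sin(3t)·(1,-2) - cos(3t)·(2,-3)).
General solution: C_1X_1 + C_2X_2.

x_1(t) = 2C_1e^(2t)sin(3t) + C_1e^(2t)cos(3t) + C_2e^(2t)sin(3t) - 2C_2e^(2t)cos(3t), x_2(t) = -3C_1e^(2t)sin(3t) - 2C_1e^(2t)cos(3t) - 2C_2e^(2t)sin(3t) + 3C_2e^(2t)cos(3t)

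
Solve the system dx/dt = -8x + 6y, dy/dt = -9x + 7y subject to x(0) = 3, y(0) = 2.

x(t) = -2e^(t) + 5e^(-2t), y(t) = -3e^(t) + 5e^(-2t)

Coefficient matrix A = [[-8, 6], [-9, 7]].
Characteristic polynomial det(A - λI) = λ^2 + λ - 2 = 0.
Eigenvalues λ = 1, -2.
For λ=1: (A-λI) row 1 is [-9, 6], so an eigenvector is (-2, -3).
For λ=-2: (A-λI) row 1 is [-6, 6], so an eigenvector is (1, 1).
General solution: K_1e^(t)(-2,-3) + K_2e^(-2t)(1,1).
Applying x(0)=3, y(0)=2 gives K_1=1, K_2=5.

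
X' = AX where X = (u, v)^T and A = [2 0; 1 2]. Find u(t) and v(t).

Coefficient matrix A = [[2, 0], [1, 2]].
Characteristic polynomial det(A - λI) = λ^2 - 4λ + 4 = 0.
Single eigenvalue λ = 2 with algebraic multiplicity 2.
Eigenvector v = (0,1); generalized eigenvector w with (A-λI)w=v is (1,2).
General solution: e^(2t)[c_1·v + c_2·(t·v + w)].

u(t) = c_2e^(2t), v(t) = c_1e^(2t) + c_2te^(2t) + 2c_2e^(2t)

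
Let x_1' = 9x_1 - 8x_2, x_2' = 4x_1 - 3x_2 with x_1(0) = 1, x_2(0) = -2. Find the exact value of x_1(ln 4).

A = [[9,-8],[4,-3]]; eigenvalues λ = 1, 5.
Eigenvectors: (-1,-1) for λ=1, (2,1) for λ=5.
From the initial condition, c_1 = 5, c_2 = 3.
x_1(ln 4) = (5)(4^1)(-1) + (3)(4^5)(2) = 6124.

6124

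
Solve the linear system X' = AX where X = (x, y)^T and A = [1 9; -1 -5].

Coefficient matrix A = [[1, 9], [-1, -5]].
Characteristic polynomial det(A - λI) = λ^2 + 4λ + 4 = 0.
Single eigenvalue λ = -2 with algebraic multiplicity 2.
Eigenvector v = (3,-1); generalized eigenvector w with (A-λI)w=v is (1,0).
General solution: e^(-2t)[c_1·v + c_2·(t·v + w)].

x(t) = 3c_1e^(-2t) + 3c_2te^(-2t) + c_2e^(-2t), y(t) = -c_1e^(-2t) - c_2te^(-2t)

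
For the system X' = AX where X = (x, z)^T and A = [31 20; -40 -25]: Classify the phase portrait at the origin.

unstable spiral

A = [[31,20],[-40,-25]]; det(A-λI) = λ^2 - 6λ + 25.
λ = 3 ± 4i: positive real part.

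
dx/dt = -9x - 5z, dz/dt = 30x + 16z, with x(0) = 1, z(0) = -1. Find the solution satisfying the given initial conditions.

x(t) = -e^(6t) + 2e^(t), z(t) = 3e^(6t) - 4e^(t)

Coefficient matrix A = [[-9, -5], [30, 16]].
Characteristic polynomial det(A - λI) = λ^2 - 7λ + 6 = 0.
Eigenvalues λ = 6, 1.
For λ=6: (A-λI) row 1 is [-15, -5], so an eigenvector is (-1, 3).
For λ=1: (A-λI) row 1 is [-10, -5], so an eigenvector is (-1, 2).
General solution: c_1e^(6t)(-1,3) + c_2e^(t)(-1,2).
Applying x(0)=1, z(0)=-1 gives c_1=1, c_2=-2.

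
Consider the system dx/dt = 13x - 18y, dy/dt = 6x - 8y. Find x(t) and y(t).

x(t) = 2C_1e^(4t) + 3C_2e^(t), y(t) = C_1e^(4t) + 2C_2e^(t)

Coefficient matrix A = [[13, -18], [6, -8]].
Characteristic polynomial det(A - λI) = λ^2 - 5λ + 4 = 0.
Eigenvalues λ = 4, 1.
For λ=4: (A-λI) row 1 is [9, -18], so an eigenvector is (2, 1).
For λ=1: (A-λI) row 1 is [12, -18], so an eigenvector is (3, 2).
General solution: C_1e^(4t)(2,1) + C_2e^(t)(3,2).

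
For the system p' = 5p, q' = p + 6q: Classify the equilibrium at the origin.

unstable node

A = [[5,0],[1,6]]; det(A-λI) = λ^2 - 11λ + 30.
λ = 6, 5: both positive.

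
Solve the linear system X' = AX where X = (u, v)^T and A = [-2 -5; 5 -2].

u(t) = -c_1e^(-2t)sin(5t) + c_2e^(-2t)cos(5t), v(t) = c_1e^(-2t)cos(5t) + c_2e^(-2t)sin(5t)

Coefficient matrix A = [[-2, -5], [5, -2]].
Characteristic polynomial det(A - λI) = λ^2 + 4λ + 29 = 0.
Eigenvalues λ = -2 ± 5i (complex conjugate pair).
For λ=-2+5i: an eigenvector is (0,1) - i(-1,0) = (0 + i, 1).
A real fundamental pair from Re and Im of e^((-2+5i)t)v: X_1 = e^(-2t)(cos(5t)·(0,1) + sin(5t)·(-1,0)), X_2 = e^(-2t)(sin(5t)·(0,1) - cos(5t)·(-1,0)).
General solution: c_1X_1 + c_2X_2.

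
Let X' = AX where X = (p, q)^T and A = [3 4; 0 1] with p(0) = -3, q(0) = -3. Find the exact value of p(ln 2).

A = [[3,4],[0,1]]; eigenvalues λ = 1, 3.
Eigenvectors: (2,-1) for λ=1, (1,0) for λ=3.
From the initial condition, c_1 = 3, c_2 = -9.
p(ln 2) = (3)(2^1)(2) + (-9)(2^3)(1) = -60.

-60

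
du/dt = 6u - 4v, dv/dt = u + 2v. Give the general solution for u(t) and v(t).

Coefficient matrix A = [[6, -4], [1, 2]].
Characteristic polynomial det(A - λI) = λ^2 - 8λ + 16 = 0.
Single eigenvalue λ = 4 with algebraic multiplicity 2.
Eigenvector v = (2,1); generalized eigenvector w with (A-λI)w=v is (3,1).
General solution: e^(4t)[c_1·v + c_2·(t·v + w)].

u(t) = 2c_1e^(4t) + 2c_2te^(4t) + 3c_2e^(4t), v(t) = c_1e^(4t) + c_2te^(4t) + c_2e^(4t)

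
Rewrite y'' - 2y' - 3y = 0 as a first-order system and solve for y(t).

Let x_1 = y, x_2 = y'. Then x_1' = x_2 and x_2' = 3x_1 + 2x_2.
A = [[0,1],[3,2]]; det(A-λI) = λ^2 - 2λ - 3.
Eigenvalues λ = -1, 3 with eigenvectors (1,-1), (1,3).

y(t) = K_1e^(-t) + K_2e^(3t)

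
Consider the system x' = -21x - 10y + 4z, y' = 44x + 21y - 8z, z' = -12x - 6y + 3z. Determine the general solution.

Coefficient matrix A = [[-21, -10, 4], [44, 21, -8], [-12, -6, 3]].
det(A - λI) = 0 gives eigenvalues λ = -1, 1, 3.
For λ=-1: eigenvector (1,-2,0).
For λ=1: eigenvector (1,-1,3).
For λ=3: eigenvector (1,-2,1).
General solution: C_1e^(-t)(1,-2,0) + C_2e^(t)(1,-1,3) + C_3e^(3t)(1,-2,1).

x(t) = C_1e^(-t) + C_2e^(t) + C_3e^(3t), y(t) = -2C_1e^(-t) - C_2e^(t) - 2C_3e^(3t), z(t) = 3C_2e^(t) + C_3e^(3t)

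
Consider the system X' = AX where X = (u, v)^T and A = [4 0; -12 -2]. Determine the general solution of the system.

u(t) = K_2e^(4t), v(t) = -K_1e^(-2t) - 2K_2e^(4t)

Coefficient matrix A = [[4, 0], [-12, -2]].
Characteristic polynomial det(A - λI) = λ^2 - 2λ - 8 = 0.
Eigenvalues λ = -2, 4.
For λ=-2: (A-λI) row 1 is [6, 0], so an eigenvector is (0, -1).
For λ=4: (A-λI) row 2 is [-12, -6], so an eigenvector is (1, -2).
General solution: K_1e^(-2t)(0,-1) + K_2e^(4t)(1,-2).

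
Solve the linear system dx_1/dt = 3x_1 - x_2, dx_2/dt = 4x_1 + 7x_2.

Coefficient matrix A = [[3, -1], [4, 7]].
Characteristic polynomial det(A - λI) = λ^2 - 10λ + 25 = 0.
Single eigenvalue λ = 5 with algebraic multiplicity 2.
Eigenvector v = (-1,2); generalized eigenvector w with (A-λI)w=v is (2,-3).
General solution: e^(5t)[K_1·v + K_2·(t·v + w)].

x_1(t) = -K_1e^(5t) - K_2te^(5t) + 2K_2e^(5t), x_2(t) = 2K_1e^(5t) + 2K_2te^(5t) - 3K_2e^(5t)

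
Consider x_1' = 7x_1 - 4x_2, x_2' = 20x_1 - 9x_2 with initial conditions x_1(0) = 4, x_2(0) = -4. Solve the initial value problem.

x_1(t) = 12e^(-t)sin(4t) + 4e^(-t)cos(4t), x_2(t) = 28e^(-t)sin(4t) - 4e^(-t)cos(4t)

Coefficient matrix A = [[7, -4], [20, -9]].
Characteristic polynomial det(A - λI) = λ^2 + 2λ + 17 = 0.
Eigenvalues λ = -1 ± 4i (complex conjugate pair).
For λ=-1+4i: an eigenvector is (-1,-2) - i(0,-1) = (-1, -2 + i).
A real fundamental pair from Re and Im of e^((-1+4i)t)v: X_1 = e^(-t)(cos(4t)·(-1,-2) + sin(4t)·(0,-1)), X_2 = e^(-t)(sin(4t)·(-1,-2) - cos(4t)·(0,-1)).
General solution: C_1X_1 + C_2X_2.
Applying x_1(0)=4, x_2(0)=-4 gives C_1=-4, C_2=-12.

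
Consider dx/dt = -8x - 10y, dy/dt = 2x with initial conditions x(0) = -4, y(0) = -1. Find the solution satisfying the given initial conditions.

Coefficient matrix A = [[-8, -10], [2, 0]].
Characteristic polynomial det(A - λI) = λ^2 + 8λ + 20 = 0.
Eigenvalues λ = -4 ± 2i (complex conjugate pair).
For λ=-4+2i: an eigenvector is (2,-1) - i(1,0) = (2 - i, -1).
A real fundamental pair from Re and Im of e^((-4+2i)t)v: X_1 = e^(-4t)(cos(2t)·(2,-1) + sin(2t)·(1,0)), X_2 = e^(-4t)(sin(2t)·(2,-1) - cos(2t)·(1,0)).
General solution: K_1X_1 + K_2X_2.
Applying x(0)=-4, y(0)=-1 gives K_1=1, K_2=6.

x(t) = 13e^(-4t)sin(2t) - 4e^(-4t)cos(2t), y(t) = -6e^(-4t)sin(2t) - e^(-4t)cos(2t)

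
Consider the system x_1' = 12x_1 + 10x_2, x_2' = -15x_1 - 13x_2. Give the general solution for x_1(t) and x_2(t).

Coefficient matrix A = [[12, 10], [-15, -13]].
Characteristic polynomial det(A - λI) = λ^2 + λ - 6 = 0.
Eigenvalues λ = 2, -3.
For λ=2: (A-λI) row 1 is [10, 10], so an eigenvector is (-1, 1).
For λ=-3: (A-λI) row 1 is [15, 10], so an eigenvector is (2, -3).
General solution: c_1e^(2t)(-1,1) + c_2e^(-3t)(2,-3).

x_1(t) = -c_1e^(2t) + 2c_2e^(-3t), x_2(t) = c_1e^(2t) - 3c_2e^(-3t)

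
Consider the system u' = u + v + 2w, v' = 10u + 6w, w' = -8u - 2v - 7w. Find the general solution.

u(t) = c_1e^(-t) - c_3e^(-2t), v(t) = 2c_1e^(-t) - 2c_2e^(-3t) - c_3e^(-2t), w(t) = -2c_1e^(-t) + c_2e^(-3t) + 2c_3e^(-2t)

Coefficient matrix A = [[1, 1, 2], [10, 0, 6], [-8, -2, -7]].
det(A - λI) = 0 gives eigenvalues λ = -1, -3, -2.
For λ=-1: eigenvector (1,2,-2).
For λ=-3: eigenvector (0,-2,1).
For λ=-2: eigenvector (-1,-1,2).
General solution: c_1e^(-t)(1,2,-2) + c_2e^(-3t)(0,-2,1) + c_3e^(-2t)(-1,-1,2).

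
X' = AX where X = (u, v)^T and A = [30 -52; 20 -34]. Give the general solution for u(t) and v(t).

u(t) = -2c_1e^(-2t)sin(4t) + 3c_1e^(-2t)cos(4t) + 3c_2e^(-2t)sin(4t) + 2c_2e^(-2t)cos(4t), v(t) = -c_1e^(-2t)sin(4t) + 2c_1e^(-2t)cos(4t) + 2c_2e^(-2t)sin(4t) + c_2e^(-2t)cos(4t)

Coefficient matrix A = [[30, -52], [20, -34]].
Characteristic polynomial det(A - λI) = λ^2 + 4λ + 20 = 0.
Eigenvalues λ = -2 ± 4i (complex conjugate pair).
For λ=-2+4i: an eigenvector is (3,2) - i(-2,-1) = (3 + 2i, 2 + i).
A real fundamental pair from Re and Im of e^((-2+4i)t)v: X_1 = e^(-2t)(cos(4t)·(3,2) + sin(4t)·(-2,-1)), X_2 = e^(-2t)(sin(4t)·(3,2) - cos(4t)·(-2,-1)).
General solution: c_1X_1 + c_2X_2.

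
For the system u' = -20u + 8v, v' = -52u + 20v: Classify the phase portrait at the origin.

center

A = [[-20,8],[-52,20]]; det(A-λI) = λ^2 + 16.
λ = 0 ± 4i: zero real part.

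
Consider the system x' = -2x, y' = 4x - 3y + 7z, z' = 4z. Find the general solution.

x(t) = K_1e^(-2t), y(t) = 4K_1e^(-2t) + K_2e^(-3t) + K_3e^(4t), z(t) = K_3e^(4t)

Coefficient matrix A = [[-2, 0, 0], [4, -3, 7], [0, 0, 4]].
det(A - λI) = 0 gives eigenvalues λ = -2, -3, 4.
For λ=-2: eigenvector (1,4,0).
For λ=-3: eigenvector (0,1,0).
For λ=4: eigenvector (0,1,1).
General solution: K_1e^(-2t)(1,4,0) + K_2e^(-3t)(0,1,0) + K_3e^(4t)(0,1,1).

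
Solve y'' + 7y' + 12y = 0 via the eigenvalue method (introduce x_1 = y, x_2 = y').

Let x_1 = y, x_2 = y'. Then x_1' = x_2 and x_2' = -12x_1 - 7x_2.
A = [[0,1],[-12,-7]]; det(A-λI) = λ^2 + 7λ + 12.
Eigenvalues λ = -3, -4 with eigenvectors (1,-3), (1,-4).

y(t) = K_1e^(-3t) + K_2e^(-4t)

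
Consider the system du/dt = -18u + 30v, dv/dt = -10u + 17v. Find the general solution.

u(t) = -2c_1e^(-3t) - 3c_2e^(2t), v(t) = -c_1e^(-3t) - 2c_2e^(2t)

Coefficient matrix A = [[-18, 30], [-10, 17]].
Characteristic polynomial det(A - λI) = λ^2 + λ - 6 = 0.
Eigenvalues λ = -3, 2.
For λ=-3: (A-λI) row 1 is [-15, 30], so an eigenvector is (-2, -1).
For λ=2: (A-λI) row 1 is [-20, 30], so an eigenvector is (-3, -2).
General solution: c_1e^(-3t)(-2,-1) + c_2e^(2t)(-3,-2).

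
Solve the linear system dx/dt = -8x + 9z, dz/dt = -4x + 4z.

x(t) = -3C_1e^(-2t) - 3C_2te^(-2t) + 2C_2e^(-2t), z(t) = -2C_1e^(-2t) - 2C_2te^(-2t) + C_2e^(-2t)

Coefficient matrix A = [[-8, 9], [-4, 4]].
Characteristic polynomial det(A - λI) = λ^2 + 4λ + 4 = 0.
Single eigenvalue λ = -2 with algebraic multiplicity 2.
Eigenvector v = (-3,-2); generalized eigenvector w with (A-λI)w=v is (2,1).
General solution: e^(-2t)[C_1·v + C_2·(t·v + w)].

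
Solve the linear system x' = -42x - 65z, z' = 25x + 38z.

Coefficient matrix A = [[-42, -65], [25, 38]].
Characteristic polynomial det(A - λI) = λ^2 + 4λ + 29 = 0.
Eigenvalues λ = -2 ± 5i (complex conjugate pair).
For λ=-2+5i: an eigenvector is (2,-1) - i(-3,2) = (2 + 3i, -1 - 2i).
A real fundamental pair from Re and Im of e^((-2+5i)t)v: X_1 = e^(-2t)(cos(5t)·(2,-1) + sin(5t)·(-3,2)), X_2 = e^(-2t)(sin(5t)·(2,-1) - cos(5t)·(-3,2)).
General solution: C_1X_1 + C_2X_2.

x(t) = -3C_1e^(-2t)sin(5t) + 2C_1e^(-2t)cos(5t) + 2C_2e^(-2t)sin(5t) + 3C_2e^(-2t)cos(5t), z(t) = 2C_1e^(-2t)sin(5t) - C_1e^(-2t)cos(5t) - C_2e^(-2t)sin(5t) - 2C_2e^(-2t)cos(5t)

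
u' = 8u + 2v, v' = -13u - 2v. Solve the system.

u(t) = K_1e^(3t)sin(t) + K_1e^(3t)cos(t) + K_2e^(3t)sin(t) - K_2e^(3t)cos(t), v(t) = -3K_1e^(3t)sin(t) - 2K_1e^(3t)cos(t) - 2K_2e^(3t)sin(t) + 3K_2e^(3t)cos(t)

Coefficient matrix A = [[8, 2], [-13, -2]].
Characteristic polynomial det(A - λI) = λ^2 - 6λ + 10 = 0.
Eigenvalues λ = 3 ± i (complex conjugate pair).
For λ=3+i: an eigenvector is (1,-2) - i(1,-3) = (1 - i, -2 + 3i).
A real fundamental pair from Re and Im of e^((3+i)t)v: X_1 = e^(3t)(cos(t)·(1,-2) + sin(t)·(1,-3)), X_2 = e^(3t)(sin(t)·(1,-2) - cos(t)·(1,-3)).
General solution: K_1X_1 + K_2X_2.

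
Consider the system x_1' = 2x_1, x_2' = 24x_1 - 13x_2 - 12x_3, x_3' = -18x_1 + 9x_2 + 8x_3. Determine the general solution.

x_1(t) = c_1e^(2t), x_2(t) = 4c_1e^(2t) + c_2e^(-t) + 4c_3e^(-4t), x_3(t) = -3c_1e^(2t) - c_2e^(-t) - 3c_3e^(-4t)

Coefficient matrix A = [[2, 0, 0], [24, -13, -12], [-18, 9, 8]].
det(A - λI) = 0 gives eigenvalues λ = 2, -1, -4.
For λ=2: eigenvector (1,4,-3).
For λ=-1: eigenvector (0,1,-1).
For λ=-4: eigenvector (0,4,-3).
General solution: c_1e^(2t)(1,4,-3) + c_2e^(-t)(0,1,-1) + c_3e^(-4t)(0,4,-3).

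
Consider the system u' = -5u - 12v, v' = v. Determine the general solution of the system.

u(t) = c_1e^(-5t) + 2c_2e^(t), v(t) = -c_2e^(t)

Coefficient matrix A = [[-5, -12], [0, 1]].
Characteristic polynomial det(A - λI) = λ^2 + 4λ - 5 = 0.
Eigenvalues λ = -5, 1.
For λ=-5: (A-λI) row 1 is [0, -12], so an eigenvector is (1, 0).
For λ=1: (A-λI) row 1 is [-6, -12], so an eigenvector is (2, -1).
General solution: c_1e^(-5t)(1,0) + c_2e^(t)(2,-1).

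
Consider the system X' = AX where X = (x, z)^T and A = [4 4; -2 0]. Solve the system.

x(t) = K_1e^(2t)sin(2t) - K_1e^(2t)cos(2t) - K_2e^(2t)sin(2t) - K_2e^(2t)cos(2t), z(t) = K_1e^(2t)cos(2t) + K_2e^(2t)sin(2t)

Coefficient matrix A = [[4, 4], [-2, 0]].
Characteristic polynomial det(A - λI) = λ^2 - 4λ + 8 = 0.
Eigenvalues λ = 2 ± 2i (complex conjugate pair).
For λ=2+2i: an eigenvector is (-1,1) - i(1,0) = (-1 - i, 1).
A real fundamental pair from Re and Im of e^((2+2i)t)v: X_1 = e^(2t)(cos(2t)·(-1,1) + sin(2t)·(1,0)), X_2 = e^(2t)(sin(2t)·(-1,1) - cos(2t)·(1,0)).
General solution: K_1X_1 + K_2X_2.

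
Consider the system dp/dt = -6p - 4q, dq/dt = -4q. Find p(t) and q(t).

p(t) = K_1e^(-6t) + 2K_2e^(-4t), q(t) = -K_2e^(-4t)

Coefficient matrix A = [[-6, -4], [0, -4]].
Characteristic polynomial det(A - λI) = λ^2 + 10λ + 24 = 0.
Eigenvalues λ = -6, -4.
For λ=-6: (A-λI) row 1 is [0, -4], so an eigenvector is (1, 0).
For λ=-4: (A-λI) row 1 is [-2, -4], so an eigenvector is (2, -1).
General solution: K_1e^(-6t)(1,0) + K_2e^(-4t)(2,-1).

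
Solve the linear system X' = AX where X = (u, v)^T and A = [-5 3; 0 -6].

u(t) = -K_1e^(-5t) - 3K_2e^(-6t), v(t) = K_2e^(-6t)

Coefficient matrix A = [[-5, 3], [0, -6]].
Characteristic polynomial det(A - λI) = λ^2 + 11λ + 30 = 0.
Eigenvalues λ = -5, -6.
For λ=-5: (A-λI) row 1 is [0, 3], so an eigenvector is (-1, 0).
For λ=-6: (A-λI) row 1 is [1, 3], so an eigenvector is (-3, 1).
General solution: K_1e^(-5t)(-1,0) + K_2e^(-6t)(-3,1).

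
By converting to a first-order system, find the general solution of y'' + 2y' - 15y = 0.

y(t) = C_1e^(-5t) + C_2e^(3t)

Let x_1 = y, x_2 = y'. Then x_1' = x_2 and x_2' = 15x_1 - 2x_2.
A = [[0,1],[15,-2]]; det(A-λI) = λ^2 + 2λ - 15.
Eigenvalues λ = -5, 3 with eigenvectors (1,-5), (1,3).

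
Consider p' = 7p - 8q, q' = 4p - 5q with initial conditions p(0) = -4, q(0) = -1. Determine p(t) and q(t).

p(t) = -6e^(3t) + 2e^(-t), q(t) = -3e^(3t) + 2e^(-t)

Coefficient matrix A = [[7, -8], [4, -5]].
Characteristic polynomial det(A - λI) = λ^2 - 2λ - 3 = 0.
Eigenvalues λ = 3, -1.
For λ=3: (A-λI) row 1 is [4, -8], so an eigenvector is (2, 1).
For λ=-1: (A-λI) row 1 is [8, -8], so an eigenvector is (-1, -1).
General solution: C_1e^(3t)(2,1) + C_2e^(-t)(-1,-1).
Applying p(0)=-4, q(0)=-1 gives C_1=-3, C_2=-2.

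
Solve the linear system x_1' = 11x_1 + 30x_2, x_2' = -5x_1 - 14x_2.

x_1(t) = -2K_1e^(-4t) + 3K_2e^(t), x_2(t) = K_1e^(-4t) - K_2e^(t)

Coefficient matrix A = [[11, 30], [-5, -14]].
Characteristic polynomial det(A - λI) = λ^2 + 3λ - 4 = 0.
Eigenvalues λ = -4, 1.
For λ=-4: (A-λI) row 1 is [15, 30], so an eigenvector is (-2, 1).
For λ=1: (A-λI) row 1 is [10, 30], so an eigenvector is (3, -1).
General solution: K_1e^(-4t)(-2,1) + K_2e^(t)(3,-1).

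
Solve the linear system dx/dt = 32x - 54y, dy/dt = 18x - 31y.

Coefficient matrix A = [[32, -54], [18, -31]].
Characteristic polynomial det(A - λI) = λ^2 - λ - 20 = 0.
Eigenvalues λ = 5, -4.
For λ=5: (A-λI) row 1 is [27, -54], so an eigenvector is (2, 1).
For λ=-4: (A-λI) row 1 is [36, -54], so an eigenvector is (-3, -2).
General solution: K_1e^(5t)(2,1) + K_2e^(-4t)(-3,-2).

x(t) = 2K_1e^(5t) - 3K_2e^(-4t), y(t) = K_1e^(5t) - 2K_2e^(-4t)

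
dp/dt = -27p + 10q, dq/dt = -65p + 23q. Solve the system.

p(t) = c_1e^(-2t)sin(5t) + c_1e^(-2t)cos(5t) + c_2e^(-2t)sin(5t) - c_2e^(-2t)cos(5t), q(t) = 2c_1e^(-2t)sin(5t) + 3c_1e^(-2t)cos(5t) + 3c_2e^(-2t)sin(5t) - 2c_2e^(-2t)cos(5t)

Coefficient matrix A = [[-27, 10], [-65, 23]].
Characteristic polynomial det(A - λI) = λ^2 + 4λ + 29 = 0.
Eigenvalues λ = -2 ± 5i (complex conjugate pair).
For λ=-2+5i: an eigenvector is (1,3) - i(1,2) = (1 - i, 3 - 2i).
A real fundamental pair from Re and Im of e^((-2+5i)t)v: X_1 = e^(-2t)(cos(5t)·(1,3) + sin(5t)·(1,2)), X_2 = e^(-2t)(sin(5t)·(1,3) - cos(5t)·(1,2)).
General solution: c_1X_1 + c_2X_2.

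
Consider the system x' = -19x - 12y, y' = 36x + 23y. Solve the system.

Coefficient matrix A = [[-19, -12], [36, 23]].
Characteristic polynomial det(A - λI) = λ^2 - 4λ - 5 = 0.
Eigenvalues λ = -1, 5.
For λ=-1: (A-λI) row 1 is [-18, -12], so an eigenvector is (2, -3).
For λ=5: (A-λI) row 1 is [-24, -12], so an eigenvector is (1, -2).
General solution: K_1e^(-t)(2,-3) + K_2e^(5t)(1,-2).

x(t) = 2K_1e^(-t) + K_2e^(5t), y(t) = -3K_1e^(-t) - 2K_2e^(5t)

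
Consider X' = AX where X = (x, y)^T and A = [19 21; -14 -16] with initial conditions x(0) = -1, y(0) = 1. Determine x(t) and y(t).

x(t) = -e^(-2t), y(t) = e^(-2t)

Coefficient matrix A = [[19, 21], [-14, -16]].
Characteristic polynomial det(A - λI) = λ^2 - 3λ - 10 = 0.
Eigenvalues λ = -2, 5.
For λ=-2: (A-λI) row 1 is [21, 21], so an eigenvector is (-1, 1).
For λ=5: (A-λI) row 1 is [14, 21], so an eigenvector is (-3, 2).
General solution: K_1e^(-2t)(-1,1) + K_2e^(5t)(-3,2).
Applying x(0)=-1, y(0)=1 gives K_1=1, K_2=0.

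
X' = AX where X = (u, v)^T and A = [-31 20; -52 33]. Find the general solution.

u(t) = -2c_1e^(t)sin(4t) - c_1e^(t)cos(4t) - c_2e^(t)sin(4t) + 2c_2e^(t)cos(4t), v(t) = -3c_1e^(t)sin(4t) - 2c_1e^(t)cos(4t) - 2c_2e^(t)sin(4t) + 3c_2e^(t)cos(4t)

Coefficient matrix A = [[-31, 20], [-52, 33]].
Characteristic polynomial det(A - λI) = λ^2 - 2λ + 17 = 0.
Eigenvalues λ = 1 ± 4i (complex conjugate pair).
For λ=1+4i: an eigenvector is (-1,-2) - i(-2,-3) = (-1 + 2i, -2 + 3i).
A real fundamental pair from Re and Im of e^((1+4i)t)v: X_1 = e^(t)(cos(4t)·(-1,-2) + sin(4t)·(-2,-3)), X_2 = e^(t)(sin(4t)·(-1,-2) - cos(4t)·(-2,-3)).
General solution: c_1X_1 + c_2X_2.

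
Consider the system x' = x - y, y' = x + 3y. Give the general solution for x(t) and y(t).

Coefficient matrix A = [[1, -1], [1, 3]].
Characteristic polynomial det(A - λI) = λ^2 - 4λ + 4 = 0.
Single eigenvalue λ = 2 with algebraic multiplicity 2.
Eigenvector v = (1,-1); generalized eigenvector w with (A-λI)w=v is (-2,1).
General solution: e^(2t)[c_1·v + c_2·(t·v + w)].

x(t) = c_1e^(2t) + c_2te^(2t) - 2c_2e^(2t), y(t) = -c_1e^(2t) - c_2te^(2t) + c_2e^(2t)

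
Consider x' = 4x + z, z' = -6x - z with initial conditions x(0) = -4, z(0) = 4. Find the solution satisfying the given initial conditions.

x(t) = -8e^(2t) + 4e^(t), z(t) = 16e^(2t) - 12e^(t)

Coefficient matrix A = [[4, 1], [-6, -1]].
Characteristic polynomial det(A - λI) = λ^2 - 3λ + 2 = 0.
Eigenvalues λ = 1, 2.
For λ=1: (A-λI) row 1 is [3, 1], so an eigenvector is (1, -3).
For λ=2: (A-λI) row 1 is [2, 1], so an eigenvector is (-1, 2).
General solution: C_1e^(t)(1,-3) + C_2e^(2t)(-1,2).
Applying x(0)=-4, z(0)=4 gives C_1=4, C_2=8.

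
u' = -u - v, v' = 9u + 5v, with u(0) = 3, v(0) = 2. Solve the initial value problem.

u(t) = -11te^(2t) + 3e^(2t), v(t) = 33te^(2t) + 2e^(2t)

Coefficient matrix A = [[-1, -1], [9, 5]].
Characteristic polynomial det(A - λI) = λ^2 - 4λ + 4 = 0.
Single eigenvalue λ = 2 with algebraic multiplicity 2.
Eigenvector v = (1,-3); generalized eigenvector w with (A-λI)w=v is (-1,2).
General solution: e^(2t)[c_1·v + c_2·(t·v + w)].
Applying u(0)=3, v(0)=2 gives c_1=-8, c_2=-11.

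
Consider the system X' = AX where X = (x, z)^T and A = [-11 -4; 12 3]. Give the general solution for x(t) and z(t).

x(t) = c_1e^(-3t) + 2c_2e^(-5t), z(t) = -2c_1e^(-3t) - 3c_2e^(-5t)

Coefficient matrix A = [[-11, -4], [12, 3]].
Characteristic polynomial det(A - λI) = λ^2 + 8λ + 15 = 0.
Eigenvalues λ = -3, -5.
For λ=-3: (A-λI) row 1 is [-8, -4], so an eigenvector is (1, -2).
For λ=-5: (A-λI) row 1 is [-6, -4], so an eigenvector is (2, -3).
General solution: c_1e^(-3t)(1,-2) + c_2e^(-5t)(2,-3).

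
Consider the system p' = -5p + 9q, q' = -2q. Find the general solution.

Coefficient matrix A = [[-5, 9], [0, -2]].
Characteristic polynomial det(A - λI) = λ^2 + 7λ + 10 = 0.
Eigenvalues λ = -5, -2.
For λ=-5: (A-λI) row 1 is [0, 9], so an eigenvector is (1, 0).
For λ=-2: (A-λI) row 1 is [-3, 9], so an eigenvector is (-3, -1).
General solution: K_1e^(-5t)(1,0) + K_2e^(-2t)(-3,-1).

p(t) = K_1e^(-5t) - 3K_2e^(-2t), q(t) = -K_2e^(-2t)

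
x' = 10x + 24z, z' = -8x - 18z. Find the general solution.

Coefficient matrix A = [[10, 24], [-8, -18]].
Characteristic polynomial det(A - λI) = λ^2 + 8λ + 12 = 0.
Eigenvalues λ = -6, -2.
For λ=-6: (A-λI) row 1 is [16, 24], so an eigenvector is (3, -2).
For λ=-2: (A-λI) row 1 is [12, 24], so an eigenvector is (-2, 1).
General solution: K_1e^(-6t)(3,-2) + K_2e^(-2t)(-2,1).

x(t) = 3K_1e^(-6t) - 2K_2e^(-2t), z(t) = -2K_1e^(-6t) + K_2e^(-2t)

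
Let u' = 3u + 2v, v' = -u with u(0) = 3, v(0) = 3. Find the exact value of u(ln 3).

A = [[3,2],[-1,0]]; eigenvalues λ = 1, 2.
Eigenvectors: (-1,1) for λ=1, (-2,1) for λ=2.
From the initial condition, c_1 = 9, c_2 = -6.
u(ln 3) = (9)(3^1)(-1) + (-6)(3^2)(-2) = 81.

81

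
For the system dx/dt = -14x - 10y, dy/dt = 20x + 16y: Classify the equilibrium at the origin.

A = [[-14,-10],[20,16]]; det(A-λI) = λ^2 - 2λ - 24.
λ = 6, -4: opposite signs.

saddle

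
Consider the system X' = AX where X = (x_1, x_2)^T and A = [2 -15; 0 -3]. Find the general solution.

Coefficient matrix A = [[2, -15], [0, -3]].
Characteristic polynomial det(A - λI) = λ^2 + λ - 6 = 0.
Eigenvalues λ = -3, 2.
For λ=-3: (A-λI) row 1 is [5, -15], so an eigenvector is (3, 1).
For λ=2: (A-λI) row 1 is [0, -15], so an eigenvector is (-1, 0).
General solution: c_1e^(-3t)(3,1) + c_2e^(2t)(-1,0).

x_1(t) = 3c_1e^(-3t) - c_2e^(2t), x_2(t) = c_1e^(-3t)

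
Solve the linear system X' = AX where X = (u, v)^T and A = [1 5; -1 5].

u(t) = -2c_1e^(3t)sin(t) + c_1e^(3t)cos(t) + c_2e^(3t)sin(t) + 2c_2e^(3t)cos(t), v(t) = -c_1e^(3t)sin(t) + c_2e^(3t)cos(t)

Coefficient matrix A = [[1, 5], [-1, 5]].
Characteristic polynomial det(A - λI) = λ^2 - 6λ + 10 = 0.
Eigenvalues λ = 3 ± i (complex conjugate pair).
For λ=3+i: an eigenvector is (1,0) - i(-2,-1) = (1 + 2i, 0 + i).
A real fundamental pair from Re and Im of e^((3+i)t)v: X_1 = e^(3t)(cos(t)·(1,0) + sin(t)·(-2,-1)), X_2 = e^(3t)(sin(t)·(1,0) - cos(t)·(-2,-1)).
General solution: c_1X_1 + c_2X_2.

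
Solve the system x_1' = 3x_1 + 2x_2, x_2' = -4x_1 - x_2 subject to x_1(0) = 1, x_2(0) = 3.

x_1(t) = 4e^(t)sin(2t) + e^(t)cos(2t), x_2(t) = -5e^(t)sin(2t) + 3e^(t)cos(2t)

Coefficient matrix A = [[3, 2], [-4, -1]].
Characteristic polynomial det(A - λI) = λ^2 - 2λ + 5 = 0.
Eigenvalues λ = 1 ± 2i (complex conjugate pair).
For λ=1+2i: an eigenvector is (1,-1) - i(0,-1) = (1, -1 + i).
A real fundamental pair from Re and Im of e^((1+2i)t)v: X_1 = e^(t)(cos(2t)·(1,-1) + sin(2t)·(0,-1)), X_2 = e^(t)(sin(2t)·(1,-1) - cos(2t)·(0,-1)).
General solution: C_1X_1 + C_2X_2.
Applying x_1(0)=1, x_2(0)=3 gives C_1=1, C_2=4.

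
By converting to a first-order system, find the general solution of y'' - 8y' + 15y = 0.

y(t) = c_1e^(3t) + c_2e^(5t)

Let x_1 = y, x_2 = y'. Then x_1' = x_2 and x_2' = -15x_1 + 8x_2.
A = [[0,1],[-15,8]]; det(A-λI) = λ^2 - 8λ + 15.
Eigenvalues λ = 3, 5 with eigenvectors (1,3), (1,5).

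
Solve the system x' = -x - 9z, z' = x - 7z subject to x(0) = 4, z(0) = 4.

x(t) = -24te^(-4t) + 4e^(-4t), z(t) = -8te^(-4t) + 4e^(-4t)

Coefficient matrix A = [[-1, -9], [1, -7]].
Characteristic polynomial det(A - λI) = λ^2 + 8λ + 16 = 0.
Single eigenvalue λ = -4 with algebraic multiplicity 2.
Eigenvector v = (3,1); generalized eigenvector w with (A-λI)w=v is (1,0).
General solution: e^(-4t)[K_1·v + K_2·(t·v + w)].
Applying x(0)=4, z(0)=4 gives K_1=4, K_2=-8.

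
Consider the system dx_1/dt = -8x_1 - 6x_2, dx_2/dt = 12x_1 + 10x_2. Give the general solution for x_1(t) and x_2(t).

x_1(t) = -C_1e^(-2t) + C_2e^(4t), x_2(t) = C_1e^(-2t) - 2C_2e^(4t)

Coefficient matrix A = [[-8, -6], [12, 10]].
Characteristic polynomial det(A - λI) = λ^2 - 2λ - 8 = 0.
Eigenvalues λ = -2, 4.
For λ=-2: (A-λI) row 1 is [-6, -6], so an eigenvector is (-1, 1).
For λ=4: (A-λI) row 1 is [-12, -6], so an eigenvector is (1, -2).
General solution: C_1e^(-2t)(-1,1) + C_2e^(4t)(1,-2).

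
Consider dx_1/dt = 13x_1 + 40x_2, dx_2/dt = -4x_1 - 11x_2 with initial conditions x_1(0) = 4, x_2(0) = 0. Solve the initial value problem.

Coefficient matrix A = [[13, 40], [-4, -11]].
Characteristic polynomial det(A - λI) = λ^2 - 2λ + 17 = 0.
Eigenvalues λ = 1 ± 4i (complex conjugate pair).
For λ=1+4i: an eigenvector is (-1,0) - i(-3,1) = (-1 + 3i, 0 - i).
A real fundamental pair from Re and Im of e^((1+4i)t)v: X_1 = e^(t)(cos(4t)·(-1,0) + sin(4t)·(-3,1)), X_2 = e^(t)(sin(4t)·(-1,0) - cos(4t)·(-3,1)).
General solution: K_1X_1 + K_2X_2.
Applying x_1(0)=4, x_2(0)=0 gives K_1=-4, K_2=0.

x_1(t) = 12e^(t)sin(4t) + 4e^(t)cos(4t), x_2(t) = -4e^(t)sin(4t)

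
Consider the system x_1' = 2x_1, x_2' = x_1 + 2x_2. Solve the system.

x_1(t) = C_2e^(2t), x_2(t) = C_1e^(2t) + C_2te^(2t) + 3C_2e^(2t)

Coefficient matrix A = [[2, 0], [1, 2]].
Characteristic polynomial det(A - λI) = λ^2 - 4λ + 4 = 0.
Single eigenvalue λ = 2 with algebraic multiplicity 2.
Eigenvector v = (0,1); generalized eigenvector w with (A-λI)w=v is (1,3).
General solution: e^(2t)[C_1·v + C_2·(t·v + w)].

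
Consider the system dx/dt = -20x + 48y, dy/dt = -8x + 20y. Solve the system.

x(t) = -3C_1e^(-4t) - 2C_2e^(4t), y(t) = -C_1e^(-4t) - C_2e^(4t)

Coefficient matrix A = [[-20, 48], [-8, 20]].
Characteristic polynomial det(A - λI) = λ^2 - 16 = 0.
Eigenvalues λ = -4, 4.
For λ=-4: (A-λI) row 1 is [-16, 48], so an eigenvector is (-3, -1).
For λ=4: (A-λI) row 1 is [-24, 48], so an eigenvector is (-2, -1).
General solution: C_1e^(-4t)(-3,-1) + C_2e^(4t)(-2,-1).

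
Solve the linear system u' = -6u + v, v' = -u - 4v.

u(t) = -C_1e^(-5t) - C_2te^(-5t) + 2C_2e^(-5t), v(t) = -C_1e^(-5t) - C_2te^(-5t) + C_2e^(-5t)

Coefficient matrix A = [[-6, 1], [-1, -4]].
Characteristic polynomial det(A - λI) = λ^2 + 10λ + 25 = 0.
Single eigenvalue λ = -5 with algebraic multiplicity 2.
Eigenvector v = (-1,-1); generalized eigenvector w with (A-λI)w=v is (2,1).
General solution: e^(-5t)[C_1·v + C_2·(t·v + w)].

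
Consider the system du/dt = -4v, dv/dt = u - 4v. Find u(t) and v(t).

Coefficient matrix A = [[0, -4], [1, -4]].
Characteristic polynomial det(A - λI) = λ^2 + 4λ + 4 = 0.
Single eigenvalue λ = -2 with algebraic multiplicity 2.
Eigenvector v = (2,1); generalized eigenvector w with (A-λI)w=v is (-3,-2).
General solution: e^(-2t)[K_1·v + K_2·(t·v + w)].

u(t) = 2K_1e^(-2t) + 2K_2te^(-2t) - 3K_2e^(-2t), v(t) = K_1e^(-2t) + K_2te^(-2t) - 2K_2e^(-2t)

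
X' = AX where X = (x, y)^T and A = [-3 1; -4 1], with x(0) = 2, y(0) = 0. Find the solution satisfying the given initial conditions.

Coefficient matrix A = [[-3, 1], [-4, 1]].
Characteristic polynomial det(A - λI) = λ^2 + 2λ + 1 = 0.
Single eigenvalue λ = -1 with algebraic multiplicity 2.
Eigenvector v = (1,2); generalized eigenvector w with (A-λI)w=v is (1,3).
General solution: e^(-t)[C_1·v + C_2·(t·v + w)].
Applying x(0)=2, y(0)=0 gives C_1=6, C_2=-4.

x(t) = -4te^(-t) + 2e^(-t), y(t) = -8te^(-t)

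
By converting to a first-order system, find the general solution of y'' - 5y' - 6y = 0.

y(t) = K_1e^(6t) + K_2e^(-t)

Let x_1 = y, x_2 = y'. Then x_1' = x_2 and x_2' = 6x_1 + 5x_2.
A = [[0,1],[6,5]]; det(A-λI) = λ^2 - 5λ - 6.
Eigenvalues λ = 6, -1 with eigenvectors (1,6), (1,-1).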